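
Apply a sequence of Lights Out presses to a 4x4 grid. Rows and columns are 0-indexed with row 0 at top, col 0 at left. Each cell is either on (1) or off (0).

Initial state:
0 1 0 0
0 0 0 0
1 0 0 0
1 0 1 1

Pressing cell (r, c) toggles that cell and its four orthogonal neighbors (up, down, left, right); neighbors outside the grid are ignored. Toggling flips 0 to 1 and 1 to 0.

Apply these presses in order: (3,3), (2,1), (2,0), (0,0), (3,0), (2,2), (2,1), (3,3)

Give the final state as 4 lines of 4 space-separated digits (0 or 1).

Answer: 1 0 0 0
0 0 1 0
1 0 1 1
1 1 0 1

Derivation:
After press 1 at (3,3):
0 1 0 0
0 0 0 0
1 0 0 1
1 0 0 0

After press 2 at (2,1):
0 1 0 0
0 1 0 0
0 1 1 1
1 1 0 0

After press 3 at (2,0):
0 1 0 0
1 1 0 0
1 0 1 1
0 1 0 0

After press 4 at (0,0):
1 0 0 0
0 1 0 0
1 0 1 1
0 1 0 0

After press 5 at (3,0):
1 0 0 0
0 1 0 0
0 0 1 1
1 0 0 0

After press 6 at (2,2):
1 0 0 0
0 1 1 0
0 1 0 0
1 0 1 0

After press 7 at (2,1):
1 0 0 0
0 0 1 0
1 0 1 0
1 1 1 0

After press 8 at (3,3):
1 0 0 0
0 0 1 0
1 0 1 1
1 1 0 1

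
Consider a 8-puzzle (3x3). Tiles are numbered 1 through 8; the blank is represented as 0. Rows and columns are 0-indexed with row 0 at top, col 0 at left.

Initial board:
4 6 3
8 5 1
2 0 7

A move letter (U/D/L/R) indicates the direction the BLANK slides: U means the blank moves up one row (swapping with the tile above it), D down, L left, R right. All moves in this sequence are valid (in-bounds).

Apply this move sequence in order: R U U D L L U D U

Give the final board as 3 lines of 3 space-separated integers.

Answer: 0 6 3
4 8 5
2 7 1

Derivation:
After move 1 (R):
4 6 3
8 5 1
2 7 0

After move 2 (U):
4 6 3
8 5 0
2 7 1

After move 3 (U):
4 6 0
8 5 3
2 7 1

After move 4 (D):
4 6 3
8 5 0
2 7 1

After move 5 (L):
4 6 3
8 0 5
2 7 1

After move 6 (L):
4 6 3
0 8 5
2 7 1

After move 7 (U):
0 6 3
4 8 5
2 7 1

After move 8 (D):
4 6 3
0 8 5
2 7 1

After move 9 (U):
0 6 3
4 8 5
2 7 1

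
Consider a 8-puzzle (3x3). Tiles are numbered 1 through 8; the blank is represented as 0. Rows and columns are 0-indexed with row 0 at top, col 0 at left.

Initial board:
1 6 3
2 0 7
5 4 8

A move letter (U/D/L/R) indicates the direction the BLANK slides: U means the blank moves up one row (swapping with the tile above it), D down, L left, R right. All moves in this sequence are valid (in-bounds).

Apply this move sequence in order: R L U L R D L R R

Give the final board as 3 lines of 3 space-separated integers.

Answer: 1 6 3
2 7 0
5 4 8

Derivation:
After move 1 (R):
1 6 3
2 7 0
5 4 8

After move 2 (L):
1 6 3
2 0 7
5 4 8

After move 3 (U):
1 0 3
2 6 7
5 4 8

After move 4 (L):
0 1 3
2 6 7
5 4 8

After move 5 (R):
1 0 3
2 6 7
5 4 8

After move 6 (D):
1 6 3
2 0 7
5 4 8

After move 7 (L):
1 6 3
0 2 7
5 4 8

After move 8 (R):
1 6 3
2 0 7
5 4 8

After move 9 (R):
1 6 3
2 7 0
5 4 8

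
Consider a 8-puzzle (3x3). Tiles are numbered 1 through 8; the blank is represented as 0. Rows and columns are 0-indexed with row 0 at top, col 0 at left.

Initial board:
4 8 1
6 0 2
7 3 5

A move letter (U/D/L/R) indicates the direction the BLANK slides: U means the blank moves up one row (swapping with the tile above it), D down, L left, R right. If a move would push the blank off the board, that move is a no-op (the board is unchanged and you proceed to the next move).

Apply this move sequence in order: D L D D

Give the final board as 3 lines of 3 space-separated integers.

Answer: 4 8 1
6 3 2
0 7 5

Derivation:
After move 1 (D):
4 8 1
6 3 2
7 0 5

After move 2 (L):
4 8 1
6 3 2
0 7 5

After move 3 (D):
4 8 1
6 3 2
0 7 5

After move 4 (D):
4 8 1
6 3 2
0 7 5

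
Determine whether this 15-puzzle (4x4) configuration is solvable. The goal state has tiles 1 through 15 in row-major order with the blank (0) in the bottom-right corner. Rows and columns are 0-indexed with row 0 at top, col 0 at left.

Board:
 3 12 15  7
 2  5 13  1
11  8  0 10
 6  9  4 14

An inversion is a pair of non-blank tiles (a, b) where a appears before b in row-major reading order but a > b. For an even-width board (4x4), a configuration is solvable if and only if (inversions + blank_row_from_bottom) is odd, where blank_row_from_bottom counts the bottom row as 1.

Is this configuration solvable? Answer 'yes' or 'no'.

Answer: yes

Derivation:
Inversions: 51
Blank is in row 2 (0-indexed from top), which is row 2 counting from the bottom (bottom = 1).
51 + 2 = 53, which is odd, so the puzzle is solvable.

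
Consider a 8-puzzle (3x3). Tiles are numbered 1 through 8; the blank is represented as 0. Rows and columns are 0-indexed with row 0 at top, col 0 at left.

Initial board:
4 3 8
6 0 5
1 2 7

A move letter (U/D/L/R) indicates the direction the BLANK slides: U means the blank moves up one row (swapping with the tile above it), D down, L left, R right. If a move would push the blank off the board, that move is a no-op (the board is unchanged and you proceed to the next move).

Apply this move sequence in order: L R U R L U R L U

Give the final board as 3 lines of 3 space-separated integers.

After move 1 (L):
4 3 8
0 6 5
1 2 7

After move 2 (R):
4 3 8
6 0 5
1 2 7

After move 3 (U):
4 0 8
6 3 5
1 2 7

After move 4 (R):
4 8 0
6 3 5
1 2 7

After move 5 (L):
4 0 8
6 3 5
1 2 7

After move 6 (U):
4 0 8
6 3 5
1 2 7

After move 7 (R):
4 8 0
6 3 5
1 2 7

After move 8 (L):
4 0 8
6 3 5
1 2 7

After move 9 (U):
4 0 8
6 3 5
1 2 7

Answer: 4 0 8
6 3 5
1 2 7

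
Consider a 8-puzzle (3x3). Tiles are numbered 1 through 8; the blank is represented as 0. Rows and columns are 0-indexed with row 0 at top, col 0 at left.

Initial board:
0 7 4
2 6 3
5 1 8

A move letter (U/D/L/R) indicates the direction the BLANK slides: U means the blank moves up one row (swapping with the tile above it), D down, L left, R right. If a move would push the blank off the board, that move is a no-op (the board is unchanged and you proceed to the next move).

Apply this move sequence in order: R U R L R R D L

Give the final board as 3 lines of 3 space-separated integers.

After move 1 (R):
7 0 4
2 6 3
5 1 8

After move 2 (U):
7 0 4
2 6 3
5 1 8

After move 3 (R):
7 4 0
2 6 3
5 1 8

After move 4 (L):
7 0 4
2 6 3
5 1 8

After move 5 (R):
7 4 0
2 6 3
5 1 8

After move 6 (R):
7 4 0
2 6 3
5 1 8

After move 7 (D):
7 4 3
2 6 0
5 1 8

After move 8 (L):
7 4 3
2 0 6
5 1 8

Answer: 7 4 3
2 0 6
5 1 8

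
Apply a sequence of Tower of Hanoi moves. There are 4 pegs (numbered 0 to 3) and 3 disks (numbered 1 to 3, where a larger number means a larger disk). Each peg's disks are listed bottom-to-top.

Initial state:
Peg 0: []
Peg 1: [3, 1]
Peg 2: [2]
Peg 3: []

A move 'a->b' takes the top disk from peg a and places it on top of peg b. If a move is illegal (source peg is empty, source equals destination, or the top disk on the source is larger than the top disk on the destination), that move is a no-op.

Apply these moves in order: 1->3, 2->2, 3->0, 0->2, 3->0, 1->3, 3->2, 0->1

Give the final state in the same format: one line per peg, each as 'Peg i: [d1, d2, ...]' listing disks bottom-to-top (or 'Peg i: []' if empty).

After move 1 (1->3):
Peg 0: []
Peg 1: [3]
Peg 2: [2]
Peg 3: [1]

After move 2 (2->2):
Peg 0: []
Peg 1: [3]
Peg 2: [2]
Peg 3: [1]

After move 3 (3->0):
Peg 0: [1]
Peg 1: [3]
Peg 2: [2]
Peg 3: []

After move 4 (0->2):
Peg 0: []
Peg 1: [3]
Peg 2: [2, 1]
Peg 3: []

After move 5 (3->0):
Peg 0: []
Peg 1: [3]
Peg 2: [2, 1]
Peg 3: []

After move 6 (1->3):
Peg 0: []
Peg 1: []
Peg 2: [2, 1]
Peg 3: [3]

After move 7 (3->2):
Peg 0: []
Peg 1: []
Peg 2: [2, 1]
Peg 3: [3]

After move 8 (0->1):
Peg 0: []
Peg 1: []
Peg 2: [2, 1]
Peg 3: [3]

Answer: Peg 0: []
Peg 1: []
Peg 2: [2, 1]
Peg 3: [3]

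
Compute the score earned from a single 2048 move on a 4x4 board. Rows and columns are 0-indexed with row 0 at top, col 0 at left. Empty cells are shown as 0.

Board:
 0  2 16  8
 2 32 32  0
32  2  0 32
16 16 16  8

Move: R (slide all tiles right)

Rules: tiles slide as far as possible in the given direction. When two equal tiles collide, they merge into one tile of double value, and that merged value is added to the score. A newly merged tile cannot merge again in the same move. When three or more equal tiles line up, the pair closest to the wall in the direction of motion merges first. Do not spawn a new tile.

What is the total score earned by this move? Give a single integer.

Answer: 96

Derivation:
Slide right:
row 0: [0, 2, 16, 8] -> [0, 2, 16, 8]  score +0 (running 0)
row 1: [2, 32, 32, 0] -> [0, 0, 2, 64]  score +64 (running 64)
row 2: [32, 2, 0, 32] -> [0, 32, 2, 32]  score +0 (running 64)
row 3: [16, 16, 16, 8] -> [0, 16, 32, 8]  score +32 (running 96)
Board after move:
 0  2 16  8
 0  0  2 64
 0 32  2 32
 0 16 32  8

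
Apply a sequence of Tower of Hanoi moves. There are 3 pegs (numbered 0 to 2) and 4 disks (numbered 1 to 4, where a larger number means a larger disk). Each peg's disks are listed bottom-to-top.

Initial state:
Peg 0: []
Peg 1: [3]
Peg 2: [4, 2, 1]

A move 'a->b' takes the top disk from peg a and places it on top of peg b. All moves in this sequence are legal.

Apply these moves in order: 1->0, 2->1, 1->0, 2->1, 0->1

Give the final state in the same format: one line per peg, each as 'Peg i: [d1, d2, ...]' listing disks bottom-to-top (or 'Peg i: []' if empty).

Answer: Peg 0: [3]
Peg 1: [2, 1]
Peg 2: [4]

Derivation:
After move 1 (1->0):
Peg 0: [3]
Peg 1: []
Peg 2: [4, 2, 1]

After move 2 (2->1):
Peg 0: [3]
Peg 1: [1]
Peg 2: [4, 2]

After move 3 (1->0):
Peg 0: [3, 1]
Peg 1: []
Peg 2: [4, 2]

After move 4 (2->1):
Peg 0: [3, 1]
Peg 1: [2]
Peg 2: [4]

After move 5 (0->1):
Peg 0: [3]
Peg 1: [2, 1]
Peg 2: [4]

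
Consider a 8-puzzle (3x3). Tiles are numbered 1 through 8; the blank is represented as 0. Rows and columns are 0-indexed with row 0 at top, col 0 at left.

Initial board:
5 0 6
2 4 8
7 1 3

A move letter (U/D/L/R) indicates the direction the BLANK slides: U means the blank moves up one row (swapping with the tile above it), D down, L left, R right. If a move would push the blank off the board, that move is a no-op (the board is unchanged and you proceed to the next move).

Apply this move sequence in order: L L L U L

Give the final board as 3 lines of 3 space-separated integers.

Answer: 0 5 6
2 4 8
7 1 3

Derivation:
After move 1 (L):
0 5 6
2 4 8
7 1 3

After move 2 (L):
0 5 6
2 4 8
7 1 3

After move 3 (L):
0 5 6
2 4 8
7 1 3

After move 4 (U):
0 5 6
2 4 8
7 1 3

After move 5 (L):
0 5 6
2 4 8
7 1 3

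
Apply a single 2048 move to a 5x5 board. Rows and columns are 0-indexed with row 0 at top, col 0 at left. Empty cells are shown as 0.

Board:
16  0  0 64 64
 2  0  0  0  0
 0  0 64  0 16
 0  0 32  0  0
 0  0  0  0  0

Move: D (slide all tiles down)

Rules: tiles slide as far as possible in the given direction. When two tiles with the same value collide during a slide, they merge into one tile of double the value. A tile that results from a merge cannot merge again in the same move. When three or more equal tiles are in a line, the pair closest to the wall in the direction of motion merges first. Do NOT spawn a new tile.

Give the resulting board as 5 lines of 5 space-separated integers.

Answer:  0  0  0  0  0
 0  0  0  0  0
 0  0  0  0  0
16  0 64  0 64
 2  0 32 64 16

Derivation:
Slide down:
col 0: [16, 2, 0, 0, 0] -> [0, 0, 0, 16, 2]
col 1: [0, 0, 0, 0, 0] -> [0, 0, 0, 0, 0]
col 2: [0, 0, 64, 32, 0] -> [0, 0, 0, 64, 32]
col 3: [64, 0, 0, 0, 0] -> [0, 0, 0, 0, 64]
col 4: [64, 0, 16, 0, 0] -> [0, 0, 0, 64, 16]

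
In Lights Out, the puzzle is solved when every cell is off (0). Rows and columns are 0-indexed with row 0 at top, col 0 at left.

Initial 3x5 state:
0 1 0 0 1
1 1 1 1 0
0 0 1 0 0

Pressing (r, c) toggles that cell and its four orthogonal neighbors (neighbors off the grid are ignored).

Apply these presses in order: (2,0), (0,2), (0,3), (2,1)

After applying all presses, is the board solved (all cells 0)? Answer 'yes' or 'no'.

After press 1 at (2,0):
0 1 0 0 1
0 1 1 1 0
1 1 1 0 0

After press 2 at (0,2):
0 0 1 1 1
0 1 0 1 0
1 1 1 0 0

After press 3 at (0,3):
0 0 0 0 0
0 1 0 0 0
1 1 1 0 0

After press 4 at (2,1):
0 0 0 0 0
0 0 0 0 0
0 0 0 0 0

Lights still on: 0

Answer: yes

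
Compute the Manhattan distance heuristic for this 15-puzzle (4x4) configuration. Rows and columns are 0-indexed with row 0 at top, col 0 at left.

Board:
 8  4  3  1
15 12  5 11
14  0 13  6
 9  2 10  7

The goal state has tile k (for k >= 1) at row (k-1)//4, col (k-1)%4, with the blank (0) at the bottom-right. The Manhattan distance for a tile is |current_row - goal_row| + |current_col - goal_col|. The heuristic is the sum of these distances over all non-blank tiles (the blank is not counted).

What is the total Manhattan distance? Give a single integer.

Tile 8: at (0,0), goal (1,3), distance |0-1|+|0-3| = 4
Tile 4: at (0,1), goal (0,3), distance |0-0|+|1-3| = 2
Tile 3: at (0,2), goal (0,2), distance |0-0|+|2-2| = 0
Tile 1: at (0,3), goal (0,0), distance |0-0|+|3-0| = 3
Tile 15: at (1,0), goal (3,2), distance |1-3|+|0-2| = 4
Tile 12: at (1,1), goal (2,3), distance |1-2|+|1-3| = 3
Tile 5: at (1,2), goal (1,0), distance |1-1|+|2-0| = 2
Tile 11: at (1,3), goal (2,2), distance |1-2|+|3-2| = 2
Tile 14: at (2,0), goal (3,1), distance |2-3|+|0-1| = 2
Tile 13: at (2,2), goal (3,0), distance |2-3|+|2-0| = 3
Tile 6: at (2,3), goal (1,1), distance |2-1|+|3-1| = 3
Tile 9: at (3,0), goal (2,0), distance |3-2|+|0-0| = 1
Tile 2: at (3,1), goal (0,1), distance |3-0|+|1-1| = 3
Tile 10: at (3,2), goal (2,1), distance |3-2|+|2-1| = 2
Tile 7: at (3,3), goal (1,2), distance |3-1|+|3-2| = 3
Sum: 4 + 2 + 0 + 3 + 4 + 3 + 2 + 2 + 2 + 3 + 3 + 1 + 3 + 2 + 3 = 37

Answer: 37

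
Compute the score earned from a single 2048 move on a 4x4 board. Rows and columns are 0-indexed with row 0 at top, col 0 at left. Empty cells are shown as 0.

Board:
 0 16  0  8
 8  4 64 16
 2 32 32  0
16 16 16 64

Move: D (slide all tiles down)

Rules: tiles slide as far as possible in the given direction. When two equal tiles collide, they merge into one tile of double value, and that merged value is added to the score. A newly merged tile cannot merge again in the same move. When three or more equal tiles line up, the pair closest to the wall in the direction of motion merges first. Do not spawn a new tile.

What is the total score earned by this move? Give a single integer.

Answer: 0

Derivation:
Slide down:
col 0: [0, 8, 2, 16] -> [0, 8, 2, 16]  score +0 (running 0)
col 1: [16, 4, 32, 16] -> [16, 4, 32, 16]  score +0 (running 0)
col 2: [0, 64, 32, 16] -> [0, 64, 32, 16]  score +0 (running 0)
col 3: [8, 16, 0, 64] -> [0, 8, 16, 64]  score +0 (running 0)
Board after move:
 0 16  0  0
 8  4 64  8
 2 32 32 16
16 16 16 64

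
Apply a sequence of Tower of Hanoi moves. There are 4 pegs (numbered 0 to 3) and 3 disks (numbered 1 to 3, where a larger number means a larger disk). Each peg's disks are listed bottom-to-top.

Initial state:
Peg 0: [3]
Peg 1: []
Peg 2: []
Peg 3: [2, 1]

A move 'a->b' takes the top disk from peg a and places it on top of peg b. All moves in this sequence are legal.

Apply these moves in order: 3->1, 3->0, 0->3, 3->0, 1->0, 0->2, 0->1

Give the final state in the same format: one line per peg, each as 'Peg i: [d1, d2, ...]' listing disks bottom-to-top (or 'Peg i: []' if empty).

Answer: Peg 0: [3]
Peg 1: [2]
Peg 2: [1]
Peg 3: []

Derivation:
After move 1 (3->1):
Peg 0: [3]
Peg 1: [1]
Peg 2: []
Peg 3: [2]

After move 2 (3->0):
Peg 0: [3, 2]
Peg 1: [1]
Peg 2: []
Peg 3: []

After move 3 (0->3):
Peg 0: [3]
Peg 1: [1]
Peg 2: []
Peg 3: [2]

After move 4 (3->0):
Peg 0: [3, 2]
Peg 1: [1]
Peg 2: []
Peg 3: []

After move 5 (1->0):
Peg 0: [3, 2, 1]
Peg 1: []
Peg 2: []
Peg 3: []

After move 6 (0->2):
Peg 0: [3, 2]
Peg 1: []
Peg 2: [1]
Peg 3: []

After move 7 (0->1):
Peg 0: [3]
Peg 1: [2]
Peg 2: [1]
Peg 3: []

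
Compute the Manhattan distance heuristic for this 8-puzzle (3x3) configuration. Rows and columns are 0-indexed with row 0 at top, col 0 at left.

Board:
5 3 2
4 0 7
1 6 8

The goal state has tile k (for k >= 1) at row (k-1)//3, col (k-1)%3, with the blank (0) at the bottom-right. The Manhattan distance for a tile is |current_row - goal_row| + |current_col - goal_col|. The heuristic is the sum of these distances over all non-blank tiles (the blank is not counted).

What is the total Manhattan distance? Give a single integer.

Answer: 12

Derivation:
Tile 5: at (0,0), goal (1,1), distance |0-1|+|0-1| = 2
Tile 3: at (0,1), goal (0,2), distance |0-0|+|1-2| = 1
Tile 2: at (0,2), goal (0,1), distance |0-0|+|2-1| = 1
Tile 4: at (1,0), goal (1,0), distance |1-1|+|0-0| = 0
Tile 7: at (1,2), goal (2,0), distance |1-2|+|2-0| = 3
Tile 1: at (2,0), goal (0,0), distance |2-0|+|0-0| = 2
Tile 6: at (2,1), goal (1,2), distance |2-1|+|1-2| = 2
Tile 8: at (2,2), goal (2,1), distance |2-2|+|2-1| = 1
Sum: 2 + 1 + 1 + 0 + 3 + 2 + 2 + 1 = 12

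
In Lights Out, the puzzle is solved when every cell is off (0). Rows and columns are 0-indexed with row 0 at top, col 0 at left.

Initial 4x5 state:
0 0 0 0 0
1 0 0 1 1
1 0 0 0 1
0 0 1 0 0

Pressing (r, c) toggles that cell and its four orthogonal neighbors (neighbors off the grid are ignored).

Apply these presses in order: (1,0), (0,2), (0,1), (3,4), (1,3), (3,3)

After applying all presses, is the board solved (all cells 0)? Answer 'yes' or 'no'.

Answer: yes

Derivation:
After press 1 at (1,0):
1 0 0 0 0
0 1 0 1 1
0 0 0 0 1
0 0 1 0 0

After press 2 at (0,2):
1 1 1 1 0
0 1 1 1 1
0 0 0 0 1
0 0 1 0 0

After press 3 at (0,1):
0 0 0 1 0
0 0 1 1 1
0 0 0 0 1
0 0 1 0 0

After press 4 at (3,4):
0 0 0 1 0
0 0 1 1 1
0 0 0 0 0
0 0 1 1 1

After press 5 at (1,3):
0 0 0 0 0
0 0 0 0 0
0 0 0 1 0
0 0 1 1 1

After press 6 at (3,3):
0 0 0 0 0
0 0 0 0 0
0 0 0 0 0
0 0 0 0 0

Lights still on: 0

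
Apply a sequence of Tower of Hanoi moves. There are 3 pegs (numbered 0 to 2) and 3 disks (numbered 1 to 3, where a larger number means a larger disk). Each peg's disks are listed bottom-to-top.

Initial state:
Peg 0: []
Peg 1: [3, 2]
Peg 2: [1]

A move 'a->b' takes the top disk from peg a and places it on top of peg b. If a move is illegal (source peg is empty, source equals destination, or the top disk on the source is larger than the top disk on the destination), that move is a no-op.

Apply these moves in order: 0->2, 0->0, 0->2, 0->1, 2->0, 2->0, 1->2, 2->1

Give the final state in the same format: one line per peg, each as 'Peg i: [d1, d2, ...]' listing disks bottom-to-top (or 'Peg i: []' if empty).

Answer: Peg 0: [1]
Peg 1: [3, 2]
Peg 2: []

Derivation:
After move 1 (0->2):
Peg 0: []
Peg 1: [3, 2]
Peg 2: [1]

After move 2 (0->0):
Peg 0: []
Peg 1: [3, 2]
Peg 2: [1]

After move 3 (0->2):
Peg 0: []
Peg 1: [3, 2]
Peg 2: [1]

After move 4 (0->1):
Peg 0: []
Peg 1: [3, 2]
Peg 2: [1]

After move 5 (2->0):
Peg 0: [1]
Peg 1: [3, 2]
Peg 2: []

After move 6 (2->0):
Peg 0: [1]
Peg 1: [3, 2]
Peg 2: []

After move 7 (1->2):
Peg 0: [1]
Peg 1: [3]
Peg 2: [2]

After move 8 (2->1):
Peg 0: [1]
Peg 1: [3, 2]
Peg 2: []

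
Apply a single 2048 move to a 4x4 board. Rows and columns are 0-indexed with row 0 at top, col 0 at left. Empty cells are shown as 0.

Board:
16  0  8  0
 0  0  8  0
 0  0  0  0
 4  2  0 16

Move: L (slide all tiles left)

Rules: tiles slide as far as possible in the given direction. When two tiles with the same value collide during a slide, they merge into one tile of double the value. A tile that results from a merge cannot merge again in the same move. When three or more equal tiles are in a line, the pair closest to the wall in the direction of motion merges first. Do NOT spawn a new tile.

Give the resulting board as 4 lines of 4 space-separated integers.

Slide left:
row 0: [16, 0, 8, 0] -> [16, 8, 0, 0]
row 1: [0, 0, 8, 0] -> [8, 0, 0, 0]
row 2: [0, 0, 0, 0] -> [0, 0, 0, 0]
row 3: [4, 2, 0, 16] -> [4, 2, 16, 0]

Answer: 16  8  0  0
 8  0  0  0
 0  0  0  0
 4  2 16  0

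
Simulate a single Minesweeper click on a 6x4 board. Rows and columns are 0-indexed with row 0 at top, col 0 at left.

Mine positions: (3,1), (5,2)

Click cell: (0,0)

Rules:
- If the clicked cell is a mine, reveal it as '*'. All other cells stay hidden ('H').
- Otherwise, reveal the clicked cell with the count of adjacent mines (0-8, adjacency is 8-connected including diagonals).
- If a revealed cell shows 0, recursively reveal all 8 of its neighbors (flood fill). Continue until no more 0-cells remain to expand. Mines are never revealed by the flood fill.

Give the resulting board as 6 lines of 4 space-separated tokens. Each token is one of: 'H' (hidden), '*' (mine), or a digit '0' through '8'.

0 0 0 0
0 0 0 0
1 1 1 0
H H 1 0
H H 2 1
H H H H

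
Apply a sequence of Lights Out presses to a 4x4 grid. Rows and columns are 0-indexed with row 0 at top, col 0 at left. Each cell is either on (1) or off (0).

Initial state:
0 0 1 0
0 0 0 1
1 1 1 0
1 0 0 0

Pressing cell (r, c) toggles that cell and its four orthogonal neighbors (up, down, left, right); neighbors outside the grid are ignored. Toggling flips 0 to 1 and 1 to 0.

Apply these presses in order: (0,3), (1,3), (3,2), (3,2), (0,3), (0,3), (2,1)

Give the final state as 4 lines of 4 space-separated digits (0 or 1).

After press 1 at (0,3):
0 0 0 1
0 0 0 0
1 1 1 0
1 0 0 0

After press 2 at (1,3):
0 0 0 0
0 0 1 1
1 1 1 1
1 0 0 0

After press 3 at (3,2):
0 0 0 0
0 0 1 1
1 1 0 1
1 1 1 1

After press 4 at (3,2):
0 0 0 0
0 0 1 1
1 1 1 1
1 0 0 0

After press 5 at (0,3):
0 0 1 1
0 0 1 0
1 1 1 1
1 0 0 0

After press 6 at (0,3):
0 0 0 0
0 0 1 1
1 1 1 1
1 0 0 0

After press 7 at (2,1):
0 0 0 0
0 1 1 1
0 0 0 1
1 1 0 0

Answer: 0 0 0 0
0 1 1 1
0 0 0 1
1 1 0 0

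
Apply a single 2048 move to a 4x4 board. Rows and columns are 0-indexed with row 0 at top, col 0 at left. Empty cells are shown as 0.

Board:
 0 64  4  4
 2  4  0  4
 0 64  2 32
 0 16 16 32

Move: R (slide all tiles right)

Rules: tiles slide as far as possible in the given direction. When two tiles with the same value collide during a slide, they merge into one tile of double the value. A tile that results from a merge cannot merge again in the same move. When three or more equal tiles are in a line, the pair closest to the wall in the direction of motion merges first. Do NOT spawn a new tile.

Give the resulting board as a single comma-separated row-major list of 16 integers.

Slide right:
row 0: [0, 64, 4, 4] -> [0, 0, 64, 8]
row 1: [2, 4, 0, 4] -> [0, 0, 2, 8]
row 2: [0, 64, 2, 32] -> [0, 64, 2, 32]
row 3: [0, 16, 16, 32] -> [0, 0, 32, 32]

Answer: 0, 0, 64, 8, 0, 0, 2, 8, 0, 64, 2, 32, 0, 0, 32, 32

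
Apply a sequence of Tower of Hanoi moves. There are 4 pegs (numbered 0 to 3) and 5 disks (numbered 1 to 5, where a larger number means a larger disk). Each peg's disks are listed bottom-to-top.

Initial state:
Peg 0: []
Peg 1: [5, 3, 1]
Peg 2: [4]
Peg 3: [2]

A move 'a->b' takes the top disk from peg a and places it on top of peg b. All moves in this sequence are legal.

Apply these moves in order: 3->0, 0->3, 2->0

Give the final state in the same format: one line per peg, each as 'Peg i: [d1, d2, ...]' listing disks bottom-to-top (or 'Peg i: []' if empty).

Answer: Peg 0: [4]
Peg 1: [5, 3, 1]
Peg 2: []
Peg 3: [2]

Derivation:
After move 1 (3->0):
Peg 0: [2]
Peg 1: [5, 3, 1]
Peg 2: [4]
Peg 3: []

After move 2 (0->3):
Peg 0: []
Peg 1: [5, 3, 1]
Peg 2: [4]
Peg 3: [2]

After move 3 (2->0):
Peg 0: [4]
Peg 1: [5, 3, 1]
Peg 2: []
Peg 3: [2]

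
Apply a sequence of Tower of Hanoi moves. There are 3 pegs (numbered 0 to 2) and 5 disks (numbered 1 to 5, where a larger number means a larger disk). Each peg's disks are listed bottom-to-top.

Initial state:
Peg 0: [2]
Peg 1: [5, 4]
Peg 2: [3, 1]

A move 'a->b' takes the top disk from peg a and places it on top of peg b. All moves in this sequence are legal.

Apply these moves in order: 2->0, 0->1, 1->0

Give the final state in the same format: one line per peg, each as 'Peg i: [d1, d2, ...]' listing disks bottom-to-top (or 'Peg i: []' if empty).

Answer: Peg 0: [2, 1]
Peg 1: [5, 4]
Peg 2: [3]

Derivation:
After move 1 (2->0):
Peg 0: [2, 1]
Peg 1: [5, 4]
Peg 2: [3]

After move 2 (0->1):
Peg 0: [2]
Peg 1: [5, 4, 1]
Peg 2: [3]

After move 3 (1->0):
Peg 0: [2, 1]
Peg 1: [5, 4]
Peg 2: [3]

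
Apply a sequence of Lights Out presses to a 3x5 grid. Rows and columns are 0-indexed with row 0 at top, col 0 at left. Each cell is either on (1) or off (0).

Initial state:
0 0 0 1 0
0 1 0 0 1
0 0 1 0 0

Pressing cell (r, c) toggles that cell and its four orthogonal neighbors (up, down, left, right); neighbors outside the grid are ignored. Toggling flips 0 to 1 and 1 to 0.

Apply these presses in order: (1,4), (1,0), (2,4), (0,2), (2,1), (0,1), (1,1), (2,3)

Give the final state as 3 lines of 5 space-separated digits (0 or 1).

Answer: 0 1 0 0 1
0 1 0 0 1
0 0 1 0 1

Derivation:
After press 1 at (1,4):
0 0 0 1 1
0 1 0 1 0
0 0 1 0 1

After press 2 at (1,0):
1 0 0 1 1
1 0 0 1 0
1 0 1 0 1

After press 3 at (2,4):
1 0 0 1 1
1 0 0 1 1
1 0 1 1 0

After press 4 at (0,2):
1 1 1 0 1
1 0 1 1 1
1 0 1 1 0

After press 5 at (2,1):
1 1 1 0 1
1 1 1 1 1
0 1 0 1 0

After press 6 at (0,1):
0 0 0 0 1
1 0 1 1 1
0 1 0 1 0

After press 7 at (1,1):
0 1 0 0 1
0 1 0 1 1
0 0 0 1 0

After press 8 at (2,3):
0 1 0 0 1
0 1 0 0 1
0 0 1 0 1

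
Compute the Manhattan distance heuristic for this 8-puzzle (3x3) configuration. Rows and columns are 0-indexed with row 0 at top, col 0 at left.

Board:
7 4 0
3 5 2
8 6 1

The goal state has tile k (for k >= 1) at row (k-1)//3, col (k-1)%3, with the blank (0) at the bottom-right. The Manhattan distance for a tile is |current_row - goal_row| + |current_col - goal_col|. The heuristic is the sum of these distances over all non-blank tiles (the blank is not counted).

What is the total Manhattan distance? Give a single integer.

Answer: 16

Derivation:
Tile 7: at (0,0), goal (2,0), distance |0-2|+|0-0| = 2
Tile 4: at (0,1), goal (1,0), distance |0-1|+|1-0| = 2
Tile 3: at (1,0), goal (0,2), distance |1-0|+|0-2| = 3
Tile 5: at (1,1), goal (1,1), distance |1-1|+|1-1| = 0
Tile 2: at (1,2), goal (0,1), distance |1-0|+|2-1| = 2
Tile 8: at (2,0), goal (2,1), distance |2-2|+|0-1| = 1
Tile 6: at (2,1), goal (1,2), distance |2-1|+|1-2| = 2
Tile 1: at (2,2), goal (0,0), distance |2-0|+|2-0| = 4
Sum: 2 + 2 + 3 + 0 + 2 + 1 + 2 + 4 = 16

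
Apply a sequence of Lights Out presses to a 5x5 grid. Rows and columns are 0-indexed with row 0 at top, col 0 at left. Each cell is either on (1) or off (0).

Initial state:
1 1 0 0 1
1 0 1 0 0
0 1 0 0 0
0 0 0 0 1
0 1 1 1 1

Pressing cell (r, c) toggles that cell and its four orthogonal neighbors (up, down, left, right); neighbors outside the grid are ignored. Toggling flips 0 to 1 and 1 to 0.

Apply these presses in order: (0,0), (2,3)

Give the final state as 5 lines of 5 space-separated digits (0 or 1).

After press 1 at (0,0):
0 0 0 0 1
0 0 1 0 0
0 1 0 0 0
0 0 0 0 1
0 1 1 1 1

After press 2 at (2,3):
0 0 0 0 1
0 0 1 1 0
0 1 1 1 1
0 0 0 1 1
0 1 1 1 1

Answer: 0 0 0 0 1
0 0 1 1 0
0 1 1 1 1
0 0 0 1 1
0 1 1 1 1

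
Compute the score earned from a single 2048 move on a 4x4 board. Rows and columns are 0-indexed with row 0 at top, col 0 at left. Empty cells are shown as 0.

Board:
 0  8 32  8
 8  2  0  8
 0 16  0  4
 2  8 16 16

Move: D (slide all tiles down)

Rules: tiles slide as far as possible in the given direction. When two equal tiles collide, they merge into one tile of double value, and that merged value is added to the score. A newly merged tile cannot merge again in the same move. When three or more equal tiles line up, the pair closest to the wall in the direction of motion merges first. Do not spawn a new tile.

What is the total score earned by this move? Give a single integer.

Answer: 16

Derivation:
Slide down:
col 0: [0, 8, 0, 2] -> [0, 0, 8, 2]  score +0 (running 0)
col 1: [8, 2, 16, 8] -> [8, 2, 16, 8]  score +0 (running 0)
col 2: [32, 0, 0, 16] -> [0, 0, 32, 16]  score +0 (running 0)
col 3: [8, 8, 4, 16] -> [0, 16, 4, 16]  score +16 (running 16)
Board after move:
 0  8  0  0
 0  2  0 16
 8 16 32  4
 2  8 16 16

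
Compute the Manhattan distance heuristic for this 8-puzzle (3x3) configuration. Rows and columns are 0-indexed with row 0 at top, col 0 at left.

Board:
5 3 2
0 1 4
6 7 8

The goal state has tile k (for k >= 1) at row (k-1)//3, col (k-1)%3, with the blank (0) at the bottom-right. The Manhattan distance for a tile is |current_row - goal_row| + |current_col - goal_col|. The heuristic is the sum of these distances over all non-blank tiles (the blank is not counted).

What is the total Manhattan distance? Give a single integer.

Answer: 13

Derivation:
Tile 5: (0,0)->(1,1) = 2
Tile 3: (0,1)->(0,2) = 1
Tile 2: (0,2)->(0,1) = 1
Tile 1: (1,1)->(0,0) = 2
Tile 4: (1,2)->(1,0) = 2
Tile 6: (2,0)->(1,2) = 3
Tile 7: (2,1)->(2,0) = 1
Tile 8: (2,2)->(2,1) = 1
Sum: 2 + 1 + 1 + 2 + 2 + 3 + 1 + 1 = 13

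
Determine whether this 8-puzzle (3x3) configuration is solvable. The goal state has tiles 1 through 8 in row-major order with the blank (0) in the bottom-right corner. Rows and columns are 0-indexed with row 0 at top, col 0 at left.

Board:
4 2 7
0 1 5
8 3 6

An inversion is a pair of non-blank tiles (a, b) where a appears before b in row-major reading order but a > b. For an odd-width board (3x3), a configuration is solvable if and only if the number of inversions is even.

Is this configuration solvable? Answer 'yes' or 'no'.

Inversions (pairs i<j in row-major order where tile[i] > tile[j] > 0): 11
11 is odd, so the puzzle is not solvable.

Answer: no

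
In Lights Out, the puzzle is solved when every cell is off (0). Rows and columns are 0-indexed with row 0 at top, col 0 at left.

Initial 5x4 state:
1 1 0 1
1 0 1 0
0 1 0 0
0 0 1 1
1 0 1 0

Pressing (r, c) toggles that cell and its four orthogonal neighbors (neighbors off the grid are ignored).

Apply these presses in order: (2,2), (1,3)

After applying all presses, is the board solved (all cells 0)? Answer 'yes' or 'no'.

Answer: no

Derivation:
After press 1 at (2,2):
1 1 0 1
1 0 0 0
0 0 1 1
0 0 0 1
1 0 1 0

After press 2 at (1,3):
1 1 0 0
1 0 1 1
0 0 1 0
0 0 0 1
1 0 1 0

Lights still on: 9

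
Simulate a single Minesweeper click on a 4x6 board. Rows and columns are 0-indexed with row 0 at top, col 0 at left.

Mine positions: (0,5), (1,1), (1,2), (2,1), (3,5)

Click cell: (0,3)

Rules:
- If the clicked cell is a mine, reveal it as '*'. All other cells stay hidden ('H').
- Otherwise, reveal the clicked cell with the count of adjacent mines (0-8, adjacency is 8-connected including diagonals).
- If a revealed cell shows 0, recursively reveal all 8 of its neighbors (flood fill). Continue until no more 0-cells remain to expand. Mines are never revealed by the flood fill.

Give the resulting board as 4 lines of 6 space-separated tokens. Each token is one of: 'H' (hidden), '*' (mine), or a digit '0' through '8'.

H H H 1 H H
H H H H H H
H H H H H H
H H H H H H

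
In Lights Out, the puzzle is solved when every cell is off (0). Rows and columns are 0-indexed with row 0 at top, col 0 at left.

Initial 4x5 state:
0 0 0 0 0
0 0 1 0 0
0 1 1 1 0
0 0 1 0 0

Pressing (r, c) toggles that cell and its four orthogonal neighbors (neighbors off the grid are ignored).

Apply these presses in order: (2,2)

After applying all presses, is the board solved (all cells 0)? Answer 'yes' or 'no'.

After press 1 at (2,2):
0 0 0 0 0
0 0 0 0 0
0 0 0 0 0
0 0 0 0 0

Lights still on: 0

Answer: yes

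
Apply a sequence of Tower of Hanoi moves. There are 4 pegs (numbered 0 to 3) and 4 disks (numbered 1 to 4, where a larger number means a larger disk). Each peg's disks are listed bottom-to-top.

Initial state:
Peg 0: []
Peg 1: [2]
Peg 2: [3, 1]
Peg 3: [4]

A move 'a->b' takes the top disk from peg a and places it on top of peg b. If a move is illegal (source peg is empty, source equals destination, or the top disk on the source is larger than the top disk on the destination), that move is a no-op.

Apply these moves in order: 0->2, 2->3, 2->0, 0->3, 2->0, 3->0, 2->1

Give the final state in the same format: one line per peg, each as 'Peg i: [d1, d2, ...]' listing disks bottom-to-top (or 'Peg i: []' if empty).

After move 1 (0->2):
Peg 0: []
Peg 1: [2]
Peg 2: [3, 1]
Peg 3: [4]

After move 2 (2->3):
Peg 0: []
Peg 1: [2]
Peg 2: [3]
Peg 3: [4, 1]

After move 3 (2->0):
Peg 0: [3]
Peg 1: [2]
Peg 2: []
Peg 3: [4, 1]

After move 4 (0->3):
Peg 0: [3]
Peg 1: [2]
Peg 2: []
Peg 3: [4, 1]

After move 5 (2->0):
Peg 0: [3]
Peg 1: [2]
Peg 2: []
Peg 3: [4, 1]

After move 6 (3->0):
Peg 0: [3, 1]
Peg 1: [2]
Peg 2: []
Peg 3: [4]

After move 7 (2->1):
Peg 0: [3, 1]
Peg 1: [2]
Peg 2: []
Peg 3: [4]

Answer: Peg 0: [3, 1]
Peg 1: [2]
Peg 2: []
Peg 3: [4]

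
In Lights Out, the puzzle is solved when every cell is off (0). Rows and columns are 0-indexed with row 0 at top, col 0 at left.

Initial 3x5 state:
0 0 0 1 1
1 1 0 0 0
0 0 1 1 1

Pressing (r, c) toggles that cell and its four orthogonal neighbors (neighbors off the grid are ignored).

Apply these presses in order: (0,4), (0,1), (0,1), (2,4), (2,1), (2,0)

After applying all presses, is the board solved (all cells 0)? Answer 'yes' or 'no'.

After press 1 at (0,4):
0 0 0 0 0
1 1 0 0 1
0 0 1 1 1

After press 2 at (0,1):
1 1 1 0 0
1 0 0 0 1
0 0 1 1 1

After press 3 at (0,1):
0 0 0 0 0
1 1 0 0 1
0 0 1 1 1

After press 4 at (2,4):
0 0 0 0 0
1 1 0 0 0
0 0 1 0 0

After press 5 at (2,1):
0 0 0 0 0
1 0 0 0 0
1 1 0 0 0

After press 6 at (2,0):
0 0 0 0 0
0 0 0 0 0
0 0 0 0 0

Lights still on: 0

Answer: yes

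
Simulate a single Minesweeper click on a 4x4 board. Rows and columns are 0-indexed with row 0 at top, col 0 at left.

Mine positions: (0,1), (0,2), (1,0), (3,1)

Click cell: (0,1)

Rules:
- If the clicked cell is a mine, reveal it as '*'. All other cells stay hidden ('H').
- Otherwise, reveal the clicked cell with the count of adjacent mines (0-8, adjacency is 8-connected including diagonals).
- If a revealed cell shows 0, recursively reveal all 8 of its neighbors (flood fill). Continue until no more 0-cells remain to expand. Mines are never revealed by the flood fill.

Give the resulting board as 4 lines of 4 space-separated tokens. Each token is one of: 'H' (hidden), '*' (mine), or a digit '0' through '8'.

H * H H
H H H H
H H H H
H H H H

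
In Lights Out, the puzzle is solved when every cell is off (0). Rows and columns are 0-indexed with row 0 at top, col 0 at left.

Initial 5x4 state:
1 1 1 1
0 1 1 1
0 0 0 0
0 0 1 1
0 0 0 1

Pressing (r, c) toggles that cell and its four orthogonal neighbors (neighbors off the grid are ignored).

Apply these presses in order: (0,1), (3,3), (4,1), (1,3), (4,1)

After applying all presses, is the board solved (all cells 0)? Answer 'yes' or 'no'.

After press 1 at (0,1):
0 0 0 1
0 0 1 1
0 0 0 0
0 0 1 1
0 0 0 1

After press 2 at (3,3):
0 0 0 1
0 0 1 1
0 0 0 1
0 0 0 0
0 0 0 0

After press 3 at (4,1):
0 0 0 1
0 0 1 1
0 0 0 1
0 1 0 0
1 1 1 0

After press 4 at (1,3):
0 0 0 0
0 0 0 0
0 0 0 0
0 1 0 0
1 1 1 0

After press 5 at (4,1):
0 0 0 0
0 0 0 0
0 0 0 0
0 0 0 0
0 0 0 0

Lights still on: 0

Answer: yes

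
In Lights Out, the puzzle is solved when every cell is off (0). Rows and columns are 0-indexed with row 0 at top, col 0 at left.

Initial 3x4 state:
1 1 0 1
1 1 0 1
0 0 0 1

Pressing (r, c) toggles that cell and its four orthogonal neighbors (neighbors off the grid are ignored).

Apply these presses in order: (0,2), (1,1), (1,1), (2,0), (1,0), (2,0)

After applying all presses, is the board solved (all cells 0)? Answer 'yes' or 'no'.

After press 1 at (0,2):
1 0 1 0
1 1 1 1
0 0 0 1

After press 2 at (1,1):
1 1 1 0
0 0 0 1
0 1 0 1

After press 3 at (1,1):
1 0 1 0
1 1 1 1
0 0 0 1

After press 4 at (2,0):
1 0 1 0
0 1 1 1
1 1 0 1

After press 5 at (1,0):
0 0 1 0
1 0 1 1
0 1 0 1

After press 6 at (2,0):
0 0 1 0
0 0 1 1
1 0 0 1

Lights still on: 5

Answer: no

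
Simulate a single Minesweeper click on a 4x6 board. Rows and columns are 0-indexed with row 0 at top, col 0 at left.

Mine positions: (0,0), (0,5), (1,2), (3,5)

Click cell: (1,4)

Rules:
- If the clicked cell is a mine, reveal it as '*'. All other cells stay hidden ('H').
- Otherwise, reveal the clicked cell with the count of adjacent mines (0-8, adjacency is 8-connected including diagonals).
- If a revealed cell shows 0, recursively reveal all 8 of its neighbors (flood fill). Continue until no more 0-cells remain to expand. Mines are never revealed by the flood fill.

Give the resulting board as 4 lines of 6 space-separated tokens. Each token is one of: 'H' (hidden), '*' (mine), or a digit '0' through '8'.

H H H H H H
H H H H 1 H
H H H H H H
H H H H H H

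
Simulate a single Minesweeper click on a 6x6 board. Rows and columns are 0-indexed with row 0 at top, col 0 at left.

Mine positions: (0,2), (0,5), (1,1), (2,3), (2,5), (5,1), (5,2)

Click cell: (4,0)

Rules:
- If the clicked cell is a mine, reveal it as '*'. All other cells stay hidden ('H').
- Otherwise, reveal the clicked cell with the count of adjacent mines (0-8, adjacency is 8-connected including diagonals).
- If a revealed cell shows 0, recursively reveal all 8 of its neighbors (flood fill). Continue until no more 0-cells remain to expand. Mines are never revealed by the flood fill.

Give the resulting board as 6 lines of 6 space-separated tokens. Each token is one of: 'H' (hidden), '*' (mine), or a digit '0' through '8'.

H H H H H H
H H H H H H
H H H H H H
H H H H H H
1 H H H H H
H H H H H H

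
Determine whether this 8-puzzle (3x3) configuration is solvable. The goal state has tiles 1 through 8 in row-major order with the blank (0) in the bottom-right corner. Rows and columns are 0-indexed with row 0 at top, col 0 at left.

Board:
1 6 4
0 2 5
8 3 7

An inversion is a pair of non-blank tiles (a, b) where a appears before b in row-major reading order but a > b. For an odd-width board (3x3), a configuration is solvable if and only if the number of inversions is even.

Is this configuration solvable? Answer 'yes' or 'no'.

Inversions (pairs i<j in row-major order where tile[i] > tile[j] > 0): 9
9 is odd, so the puzzle is not solvable.

Answer: no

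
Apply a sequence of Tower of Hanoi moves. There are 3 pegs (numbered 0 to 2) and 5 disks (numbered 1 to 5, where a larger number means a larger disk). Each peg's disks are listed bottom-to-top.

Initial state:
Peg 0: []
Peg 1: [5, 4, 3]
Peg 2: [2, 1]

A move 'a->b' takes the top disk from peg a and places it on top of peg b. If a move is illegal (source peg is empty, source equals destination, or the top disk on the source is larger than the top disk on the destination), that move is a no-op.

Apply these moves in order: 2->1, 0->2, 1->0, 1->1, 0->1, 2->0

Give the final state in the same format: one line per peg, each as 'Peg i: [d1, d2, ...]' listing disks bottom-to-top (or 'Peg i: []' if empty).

Answer: Peg 0: [2]
Peg 1: [5, 4, 3, 1]
Peg 2: []

Derivation:
After move 1 (2->1):
Peg 0: []
Peg 1: [5, 4, 3, 1]
Peg 2: [2]

After move 2 (0->2):
Peg 0: []
Peg 1: [5, 4, 3, 1]
Peg 2: [2]

After move 3 (1->0):
Peg 0: [1]
Peg 1: [5, 4, 3]
Peg 2: [2]

After move 4 (1->1):
Peg 0: [1]
Peg 1: [5, 4, 3]
Peg 2: [2]

After move 5 (0->1):
Peg 0: []
Peg 1: [5, 4, 3, 1]
Peg 2: [2]

After move 6 (2->0):
Peg 0: [2]
Peg 1: [5, 4, 3, 1]
Peg 2: []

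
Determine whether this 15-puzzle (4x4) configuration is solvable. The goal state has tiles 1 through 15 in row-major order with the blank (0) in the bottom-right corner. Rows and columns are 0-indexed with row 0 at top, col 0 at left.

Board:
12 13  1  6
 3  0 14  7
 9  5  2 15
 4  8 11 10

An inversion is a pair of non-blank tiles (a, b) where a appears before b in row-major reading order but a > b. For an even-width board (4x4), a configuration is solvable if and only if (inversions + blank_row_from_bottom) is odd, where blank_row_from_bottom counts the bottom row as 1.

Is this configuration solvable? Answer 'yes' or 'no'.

Answer: no

Derivation:
Inversions: 49
Blank is in row 1 (0-indexed from top), which is row 3 counting from the bottom (bottom = 1).
49 + 3 = 52, which is even, so the puzzle is not solvable.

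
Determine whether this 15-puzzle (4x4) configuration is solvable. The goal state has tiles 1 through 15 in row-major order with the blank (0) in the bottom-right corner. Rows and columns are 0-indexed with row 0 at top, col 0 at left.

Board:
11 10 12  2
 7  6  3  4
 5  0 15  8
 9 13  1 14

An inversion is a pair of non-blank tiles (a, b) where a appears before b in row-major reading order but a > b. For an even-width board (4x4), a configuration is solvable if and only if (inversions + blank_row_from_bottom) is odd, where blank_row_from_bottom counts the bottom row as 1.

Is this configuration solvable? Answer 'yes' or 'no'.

Inversions: 49
Blank is in row 2 (0-indexed from top), which is row 2 counting from the bottom (bottom = 1).
49 + 2 = 51, which is odd, so the puzzle is solvable.

Answer: yes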